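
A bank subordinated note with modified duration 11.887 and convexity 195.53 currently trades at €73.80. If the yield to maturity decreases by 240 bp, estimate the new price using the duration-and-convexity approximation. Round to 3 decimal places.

Duration effect: -D_mod·Δy = -11.887 × (-0.024) = +0.285288
Convexity effect: ½·C·(Δy)² = 0.5 × 195.53 × (-0.024)² = +0.05631264
ΔP/P ≈ +0.285288 + 0.05631264 = +0.34160064
New price ≈ 73.80 × (1 + 0.34160064) = 99.010127232.

€99.010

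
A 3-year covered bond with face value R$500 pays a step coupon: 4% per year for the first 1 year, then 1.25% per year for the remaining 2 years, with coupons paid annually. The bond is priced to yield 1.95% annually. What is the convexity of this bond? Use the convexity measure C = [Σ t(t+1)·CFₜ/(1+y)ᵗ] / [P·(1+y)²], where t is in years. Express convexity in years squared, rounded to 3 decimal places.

With y = 0.0195:
  t   CF        PV=CF/(1+0.0195)^t    t·PV        t(t+1)·PV
  1        20.00        19.6175        19.6175          39.2349
  2         6.25         6.0132        12.0264          36.0792
  3       506.25       477.7529     1,433.2587       5,733.0350
  Σ                    503.3836     1,464.9026       5,808.3491
P = 503.3836.
Convexity = Σ t(t+1)·PV / [P·(1+y)²] = 5,808.3491 / (503.3836 × 1.039380) = 11.10144.

11.101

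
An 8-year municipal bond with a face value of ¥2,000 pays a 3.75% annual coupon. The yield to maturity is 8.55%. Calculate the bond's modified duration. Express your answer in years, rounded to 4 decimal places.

6.3234 years

Periodic yield y = 0.0855. First find Macaulay duration:
  t   CF        PV=CF/(1+0.0855)^t    t·PV
  1        75.00        69.0926        69.0926
  2        75.00        63.6505       127.3009
  3        75.00        58.6370       175.9110
  4        75.00        54.0184       216.0737
  5        75.00        49.7636       248.8182
  6        75.00        45.8440       275.0639
  7        75.00        42.2331       295.6314
  8     2,075.00     1,076.4143     8,611.3148
  Σ                  1,459.6535    10,019.2065
P = 1,459.6535; Macaulay duration = 10,019.2065 / 1,459.6535 = 6.86410 years.
Modified duration = D_Mac / (1 + y) = 6.86410 / 1.0855 = 6.32344 years.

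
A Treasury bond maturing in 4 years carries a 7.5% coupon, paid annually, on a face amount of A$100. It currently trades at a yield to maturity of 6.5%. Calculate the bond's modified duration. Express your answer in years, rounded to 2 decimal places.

Periodic yield y = 0.065. First find Macaulay duration:
  t   CF        PV=CF/(1+0.065)^t    t·PV
  1         7.50         7.0423         7.0423
  2         7.50         6.6124        13.2249
  3         7.50         6.2089        18.6266
  4       107.50        83.5622       334.2489
  Σ                    103.4258       373.1427
P = 103.4258; Macaulay duration = 373.1427 / 103.4258 = 3.60783 years.
Modified duration = D_Mac / (1 + y) = 3.60783 / 1.065 = 3.38763 years.

3.39 years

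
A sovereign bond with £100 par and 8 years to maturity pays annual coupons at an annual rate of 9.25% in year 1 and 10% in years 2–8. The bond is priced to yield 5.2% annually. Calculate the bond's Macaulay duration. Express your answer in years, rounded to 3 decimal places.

Periodic yield y = 0.052. Discount each cash flow and weight by its year:
  t   CF        PV=CF/(1+0.052)^t    t·PV
  1         9.25         8.7928         8.7928
  2        10.00         9.0358        18.0717
  3        10.00         8.5892        25.7676
  4        10.00         8.1646        32.6586
  5        10.00         7.7611        38.8053
  6        10.00         7.3774        44.2646
  7        10.00         7.0128        49.0894
  8       110.00        73.3275       586.6198
  Σ                    130.0612       804.0698
Price P = Σ PV = 130.0612.
Macaulay duration = Σ(t·PV) / P = 804.0698 / 130.0612 = 6.18224 years.

6.182 years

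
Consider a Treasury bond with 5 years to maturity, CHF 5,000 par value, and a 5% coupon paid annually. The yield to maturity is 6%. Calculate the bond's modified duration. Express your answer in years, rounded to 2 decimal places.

Periodic yield y = 0.06. First find Macaulay duration:
  t   CF        PV=CF/(1+0.06)^t    t·PV
  1       250.00       235.8491       235.8491
  2       250.00       222.4991       444.9982
  3       250.00       209.9048       629.7145
  4       250.00       198.0234       792.0937
  5     5,250.00     3,923.1054    19,615.5270
  Σ                  4,789.3818    21,718.1824
P = 4,789.3818; Macaulay duration = 21,718.1824 / 4,789.3818 = 4.53465 years.
Modified duration = D_Mac / (1 + y) = 4.53465 / 1.06 = 4.27797 years.

4.28 years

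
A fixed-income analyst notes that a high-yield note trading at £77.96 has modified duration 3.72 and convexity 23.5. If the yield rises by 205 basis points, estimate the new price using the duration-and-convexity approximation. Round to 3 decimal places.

£72.400

Duration effect: -D_mod·Δy = -3.72 × (+0.0205) = -0.076260
Convexity effect: ½·C·(Δy)² = 0.5 × 23.5 × (0.0205)² = +0.0049379375
ΔP/P ≈ -0.076260 + 0.0049379375 = -0.0713220625
New price ≈ 77.96 × (1 - 0.0713220625) = 72.3997320075.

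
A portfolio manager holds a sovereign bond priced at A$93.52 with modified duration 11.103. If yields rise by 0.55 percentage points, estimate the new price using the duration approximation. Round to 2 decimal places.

Duration approximation: ΔP/P ≈ -D_mod · Δy = -11.103 × (+0.0055) = -0.0610665.
New price ≈ 93.52 × (1 - 0.0610665) = 87.80906092.

A$87.81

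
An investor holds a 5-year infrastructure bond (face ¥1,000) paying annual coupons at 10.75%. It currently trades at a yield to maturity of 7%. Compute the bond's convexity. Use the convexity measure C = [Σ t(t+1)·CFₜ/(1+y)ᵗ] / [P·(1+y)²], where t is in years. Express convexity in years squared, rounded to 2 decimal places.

20.55

With y = 0.07:
  t   CF        PV=CF/(1+0.07)^t    t·PV        t(t+1)·PV
  1       107.50       100.4673       100.4673         200.9346
  2       107.50        93.8947       187.7893         563.3680
  3       107.50        87.7520       263.2561       1,053.0243
  4       107.50        82.0112       328.0449       1,640.2247
  5     1,107.50       789.6322     3,948.1610      23,688.9658
  Σ                  1,153.7574     4,827.7186      27,146.5173
P = 1,153.7574.
Convexity = Σ t(t+1)·PV / [P·(1+y)²] = 27,146.5173 / (1,153.7574 × 1.144900) = 20.55096.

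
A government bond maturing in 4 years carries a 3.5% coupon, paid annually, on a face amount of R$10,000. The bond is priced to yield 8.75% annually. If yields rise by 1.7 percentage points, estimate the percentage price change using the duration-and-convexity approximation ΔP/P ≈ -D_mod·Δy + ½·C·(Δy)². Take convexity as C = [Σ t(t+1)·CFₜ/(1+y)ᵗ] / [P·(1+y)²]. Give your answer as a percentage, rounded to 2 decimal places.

-5.68%

With y = 0.0875:
  t   CF        PV=CF/(1+0.0875)^t    t·PV        t(t+1)·PV
  1       350.00       321.8391       321.8391         643.6782
  2       350.00       295.9440       591.8880       1,775.6639
  3       350.00       272.1324       816.3972       3,265.5888
  4    10,350.00     7,399.8563    29,599.4253     147,997.1264
  Σ                  8,289.7718    31,329.5495     153,682.0572
P = 8,289.7718; D_Mac = 3.77930 yrs; D_mod = 3.47522 yrs; C = 15.67552.
Duration effect: -3.47522 × (+0.017) = -0.059079
Convexity effect: 0.5 × 15.67552 × (0.017)² = +0.0022651
ΔP/P ≈ -0.059079 + 0.0022651 = -0.056814 = -5.6814%.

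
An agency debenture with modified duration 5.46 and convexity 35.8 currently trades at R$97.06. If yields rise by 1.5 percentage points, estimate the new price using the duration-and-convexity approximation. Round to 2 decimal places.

Duration effect: -D_mod·Δy = -5.46 × (+0.015) = -0.081900
Convexity effect: ½·C·(Δy)² = 0.5 × 35.8 × (0.015)² = +0.0040275
ΔP/P ≈ -0.081900 + 0.0040275 = -0.0778725
New price ≈ 97.06 × (1 - 0.0778725) = 89.50169515.

R$89.50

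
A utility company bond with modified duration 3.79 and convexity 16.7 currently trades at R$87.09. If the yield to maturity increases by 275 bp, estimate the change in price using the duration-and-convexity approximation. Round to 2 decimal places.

Duration effect: -D_mod·Δy = -3.79 × (+0.0275) = -0.104225
Convexity effect: ½·C·(Δy)² = 0.5 × 16.7 × (0.0275)² = +0.0063146875
ΔP/P ≈ -0.104225 + 0.0063146875 = -0.0979103125
ΔP ≈ 87.09 × (-0.0979103125) = -8.527009115625.

-R$8.53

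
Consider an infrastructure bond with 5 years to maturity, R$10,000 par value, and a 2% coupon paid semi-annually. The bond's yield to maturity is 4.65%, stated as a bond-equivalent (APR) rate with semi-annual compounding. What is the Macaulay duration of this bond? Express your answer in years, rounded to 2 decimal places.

4.77 years

Periodic yield y = 0.02325. Discount each cash flow and weight by its period:
  t   CF        PV=CF/(1+0.02325)^t    t·PV
  1       100.00        97.7278        97.7278
  2       100.00        95.5073       191.0146
  3       100.00        93.3372       280.0116
  4       100.00        91.2164       364.8656
  5       100.00        89.1438       445.7191
  6       100.00        87.1183       522.7099
  7       100.00        85.1388       595.9719
  8       100.00        83.2043       665.6347
  9       100.00        81.3138       731.8241
  10   10,100.00     8,026.0866    80,260.8659
  Σ                  8,829.7944    84,156.3452
Price P = Σ PV = 8,829.7944.
Macaulay duration = Σ(t·PV) / P = 84,156.3452 / 8,829.7944 = 9.53095 half-year periods.
In years: 9.53095 / 2 = 4.76548 years.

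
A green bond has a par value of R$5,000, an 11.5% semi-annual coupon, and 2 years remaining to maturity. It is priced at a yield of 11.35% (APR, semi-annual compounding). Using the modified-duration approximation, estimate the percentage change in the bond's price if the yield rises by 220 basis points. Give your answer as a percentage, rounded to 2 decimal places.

Periodic yield y = 0.05675. Modified duration first:
  t   CF        PV=CF/(1+0.05675)^t    t·PV
  1       287.50       272.0606       272.0606
  2       287.50       257.4503       514.9005
  3       287.50       243.6246       730.8737
  4     5,287.50     4,239.9560    16,959.8242
  Σ                  5,013.0914    18,477.6590
P = 5,013.0914; D_Mac = 3.68588 half-year periods = 1.84294 yrs; D_mod = 1.84294/(1+0.05675) = 1.74397 yrs.
ΔP/P ≈ -D_mod · Δy = -1.74397 × (+0.022) = -0.038367 = -3.8367%.

-3.84%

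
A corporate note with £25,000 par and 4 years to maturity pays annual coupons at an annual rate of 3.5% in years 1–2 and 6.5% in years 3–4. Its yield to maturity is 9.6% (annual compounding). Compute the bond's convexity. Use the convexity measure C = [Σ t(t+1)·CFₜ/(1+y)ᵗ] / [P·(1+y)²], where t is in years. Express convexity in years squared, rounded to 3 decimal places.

15.298

With y = 0.096:
  t   CF        PV=CF/(1+0.096)^t    t·PV        t(t+1)·PV
  1       875.00       798.3577       798.3577       1,596.7153
  2       875.00       728.4285     1,456.8571       4,370.5712
  3     1,625.00     1,234.3028     3,702.9083      14,811.6332
  4    26,625.00    18,452.1680    73,808.6720     369,043.3598
  Σ                 21,213.2569    79,766.7950     389,822.2795
P = 21,213.2569.
Convexity = Σ t(t+1)·PV / [P·(1+y)²] = 389,822.2795 / (21,213.2569 × 1.201216) = 15.29812.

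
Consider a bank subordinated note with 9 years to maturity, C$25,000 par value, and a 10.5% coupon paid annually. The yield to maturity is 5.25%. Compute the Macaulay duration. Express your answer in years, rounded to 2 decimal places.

6.66 years

Periodic yield y = 0.0525. Discount each cash flow and weight by its year:
  t   CF        PV=CF/(1+0.0525)^t    t·PV
  1     2,625.00     2,494.0618     2,494.0618
  2     2,625.00     2,369.6549     4,739.3098
  3     2,625.00     2,251.4536     6,754.3607
  4     2,625.00     2,139.1483     8,556.5931
  5     2,625.00     2,032.4449    10,162.2246
  6     2,625.00     1,931.0641    11,586.3844
  7     2,625.00     1,834.7402    12,843.1814
  8     2,625.00     1,743.2211    13,945.7687
  9    27,625.00    17,430.2392   156,872.1524
  Σ                 34,226.0279   227,954.0368
Price P = Σ PV = 34,226.0279.
Macaulay duration = Σ(t·PV) / P = 227,954.0368 / 34,226.0279 = 6.66025 years.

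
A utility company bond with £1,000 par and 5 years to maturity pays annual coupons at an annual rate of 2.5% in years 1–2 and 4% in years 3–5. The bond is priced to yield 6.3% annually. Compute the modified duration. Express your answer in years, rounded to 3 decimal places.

Periodic yield y = 0.063. First find Macaulay duration:
  t   CF        PV=CF/(1+0.063)^t    t·PV
  1        25.00        23.5183        23.5183
  2        25.00        22.1245        44.2490
  3        40.00        33.3012        99.9037
  4        40.00        31.3276       125.3103
  5     1,040.00       766.2439     3,831.2194
  Σ                    876.5155     4,124.2007
P = 876.5155; Macaulay duration = 4,124.2007 / 876.5155 = 4.70522 years.
Modified duration = D_Mac / (1 + y) = 4.70522 / 1.063 = 4.42636 years.

4.426 years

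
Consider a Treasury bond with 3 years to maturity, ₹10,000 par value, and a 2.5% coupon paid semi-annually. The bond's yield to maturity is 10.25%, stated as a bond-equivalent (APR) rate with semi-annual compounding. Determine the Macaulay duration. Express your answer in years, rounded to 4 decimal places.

Periodic yield y = 0.05125. Discount each cash flow and weight by its period:
  t   CF        PV=CF/(1+0.05125)^t    t·PV
  1       125.00       118.9061       118.9061
  2       125.00       113.1092       226.2184
  3       125.00       107.5950       322.7849
  4       125.00       102.3496       409.3982
  5       125.00        97.3599       486.7993
  6    10,125.00     7,501.6877    45,010.1261
  Σ                  8,041.0074    46,574.2331
Price P = Σ PV = 8,041.0074.
Macaulay duration = Σ(t·PV) / P = 46,574.2331 / 8,041.0074 = 5.79209 half-year periods.
In years: 5.79209 / 2 = 2.89604 years.

2.8960 years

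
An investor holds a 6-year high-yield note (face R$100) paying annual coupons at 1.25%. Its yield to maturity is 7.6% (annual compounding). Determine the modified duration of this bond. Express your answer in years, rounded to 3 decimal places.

5.366 years

Periodic yield y = 0.076. First find Macaulay duration:
  t   CF        PV=CF/(1+0.076)^t    t·PV
  1         1.25         1.1617         1.1617
  2         1.25         1.0797         2.1593
  3         1.25         1.0034         3.0102
  4         1.25         0.9325         3.7301
  5         1.25         0.8667         4.3333
  6       101.25        65.2411       391.4467
  Σ                     70.2851       405.8413
P = 70.2851; Macaulay duration = 405.8413 / 70.2851 = 5.77422 years.
Modified duration = D_Mac / (1 + y) = 5.77422 / 1.076 = 5.36637 years.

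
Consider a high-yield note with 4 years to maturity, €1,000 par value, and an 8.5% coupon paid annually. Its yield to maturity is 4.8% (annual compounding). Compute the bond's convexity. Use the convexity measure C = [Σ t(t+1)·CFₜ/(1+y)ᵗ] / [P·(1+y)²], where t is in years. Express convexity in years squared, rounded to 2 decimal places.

15.69

With y = 0.048:
  t   CF        PV=CF/(1+0.048)^t    t·PV        t(t+1)·PV
  1        85.00        81.1069        81.1069         162.2137
  2        85.00        77.3921       154.7841         464.3523
  3        85.00        73.8474       221.5421         886.1685
  4     1,085.00       899.4657     3,597.8628      17,989.3140
  Σ                  1,131.8120     4,055.2959      19,502.0486
P = 1,131.8120.
Convexity = Σ t(t+1)·PV / [P·(1+y)²] = 19,502.0486 / (1,131.8120 × 1.098304) = 15.68857.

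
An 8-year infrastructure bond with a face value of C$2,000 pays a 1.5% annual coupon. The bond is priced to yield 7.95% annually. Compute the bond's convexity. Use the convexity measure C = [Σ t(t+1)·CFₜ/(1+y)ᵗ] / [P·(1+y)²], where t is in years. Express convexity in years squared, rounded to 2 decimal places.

With y = 0.0795:
  t   CF        PV=CF/(1+0.0795)^t    t·PV        t(t+1)·PV
  1        30.00        27.7906        27.7906          55.5813
  2        30.00        25.7440        51.4880         154.4640
  3        30.00        23.8481        71.5442         286.1769
  4        30.00        22.0918        88.3671         441.8356
  5        30.00        20.4648       102.3241         613.9447
  6        30.00        18.9577       113.7461         796.2229
  7        30.00        17.5615       122.9308         983.4465
  8     2,030.00     1,100.8163     8,806.5307      79,258.7760
  Σ                  1,257.2749     9,384.7217      82,590.4478
P = 1,257.2749.
Convexity = Σ t(t+1)·PV / [P·(1+y)²] = 82,590.4478 / (1,257.2749 × 1.165320) = 56.37081.

56.37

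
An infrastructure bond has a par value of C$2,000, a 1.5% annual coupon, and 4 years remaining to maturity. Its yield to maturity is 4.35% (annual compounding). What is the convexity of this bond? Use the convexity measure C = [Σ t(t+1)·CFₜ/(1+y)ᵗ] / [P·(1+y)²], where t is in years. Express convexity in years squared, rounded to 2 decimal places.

With y = 0.0435:
  t   CF        PV=CF/(1+0.0435)^t    t·PV        t(t+1)·PV
  1        30.00        28.7494        28.7494          57.4988
  2        30.00        27.5509        55.1019         165.3056
  3        30.00        26.4024        79.2073         316.8292
  4     2,030.00     1,712.0886     6,848.3542      34,241.7711
  Σ                  1,794.7913     7,011.4128      34,781.4047
P = 1,794.7913.
Convexity = Σ t(t+1)·PV / [P·(1+y)²] = 34,781.4047 / (1,794.7913 × 1.088892) = 17.79706.

17.80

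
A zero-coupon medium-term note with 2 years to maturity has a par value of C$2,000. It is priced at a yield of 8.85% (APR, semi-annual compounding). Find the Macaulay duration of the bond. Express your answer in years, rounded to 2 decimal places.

2.00 years

A zero-coupon bond has a single cash flow at maturity, so its Macaulay duration equals its maturity: 2 years.
(Equivalently: 4 semi-annual periods ÷ 2 = 2 years.)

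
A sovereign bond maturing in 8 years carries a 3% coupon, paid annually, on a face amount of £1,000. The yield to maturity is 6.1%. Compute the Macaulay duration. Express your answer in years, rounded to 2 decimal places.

7.13 years

Periodic yield y = 0.061. Discount each cash flow and weight by its year:
  t   CF        PV=CF/(1+0.061)^t    t·PV
  1        30.00        28.2752        28.2752
  2        30.00        26.6496        53.2992
  3        30.00        25.1174        75.3523
  4        30.00        23.6734        94.6934
  5        30.00        22.3123       111.5615
  6        30.00        21.0295       126.1770
  7        30.00        19.8205       138.7432
  8     1,030.00       641.3781     5,131.0251
  Σ                    808.2560     5,759.1268
Price P = Σ PV = 808.2560.
Macaulay duration = Σ(t·PV) / P = 5,759.1268 / 808.2560 = 7.12537 years.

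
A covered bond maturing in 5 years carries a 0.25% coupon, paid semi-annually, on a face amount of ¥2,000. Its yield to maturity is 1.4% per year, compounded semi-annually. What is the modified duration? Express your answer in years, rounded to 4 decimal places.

4.9364 years

Periodic yield y = 0.007. First find Macaulay duration:
  t   CF        PV=CF/(1+0.007)^t    t·PV
  1         2.50         2.4826         2.4826
  2         2.50         2.4654         4.9307
  3         2.50         2.4482         7.3447
  4         2.50         2.4312         9.7248
  5         2.50         2.4143        12.0715
  6         2.50         2.3975        14.3852
  7         2.50         2.3809        16.6660
  8         2.50         2.3643        18.9145
  9         2.50         2.3479        21.1309
  10    2,002.50     1,867.5740    18,675.7400
  Σ                  1,889.3063    18,783.3909
P = 1,889.3063; Macaulay duration = 18,783.3909 / 1,889.3063 = 9.94195 half-year periods = 4.97098 years.
Modified duration = D_Mac / (1 + y) = 4.97098 / 1.007 = 4.93642 years.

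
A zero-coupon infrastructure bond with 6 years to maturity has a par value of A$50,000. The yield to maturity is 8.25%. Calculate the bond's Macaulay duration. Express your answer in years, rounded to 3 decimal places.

A zero-coupon bond has a single cash flow at maturity, so its Macaulay duration equals its maturity: 6 years.

6.000 years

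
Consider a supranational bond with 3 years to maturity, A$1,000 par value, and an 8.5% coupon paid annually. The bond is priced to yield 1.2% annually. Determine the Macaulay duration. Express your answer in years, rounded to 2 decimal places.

2.79 years

Periodic yield y = 0.012. Discount each cash flow and weight by its year:
  t   CF        PV=CF/(1+0.012)^t    t·PV
  1        85.00        83.9921        83.9921
  2        85.00        82.9961       165.9923
  3     1,085.00     1,046.8590     3,140.5771
  Σ                  1,213.8473     3,390.5614
Price P = Σ PV = 1,213.8473.
Macaulay duration = Σ(t·PV) / P = 3,390.5614 / 1,213.8473 = 2.79324 years.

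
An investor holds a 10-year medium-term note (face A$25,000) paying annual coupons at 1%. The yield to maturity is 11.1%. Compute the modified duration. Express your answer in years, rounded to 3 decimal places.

8.308 years

Periodic yield y = 0.111. First find Macaulay duration:
  t   CF        PV=CF/(1+0.111)^t    t·PV
  1       250.00       225.0225       225.0225
  2       250.00       202.5405       405.0810
  3       250.00       182.3047       546.9141
  4       250.00       164.0906       656.3625
  5       250.00       147.6963       738.4817
  6       250.00       132.9400       797.6400
  7       250.00       119.6580       837.6057
  8       250.00       107.7029       861.6235
  9       250.00        96.9423       872.4810
  10   25,250.00     8,812.9396    88,129.3959
  Σ                 10,191.8375    94,070.6078
P = 10,191.8375; Macaulay duration = 94,070.6078 / 10,191.8375 = 9.22999 years.
Modified duration = D_Mac / (1 + y) = 9.22999 / 1.111 = 8.30783 years.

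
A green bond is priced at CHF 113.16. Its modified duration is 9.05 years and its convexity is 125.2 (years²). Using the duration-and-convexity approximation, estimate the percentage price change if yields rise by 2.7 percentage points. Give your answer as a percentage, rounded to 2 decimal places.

-19.87%

Duration effect: -D_mod·Δy = -9.05 × (+0.027) = -0.244350
Convexity effect: ½·C·(Δy)² = 0.5 × 125.2 × (0.027)² = +0.0456354
ΔP/P ≈ -0.244350 + 0.0456354 = -0.1987146
= -19.87146%.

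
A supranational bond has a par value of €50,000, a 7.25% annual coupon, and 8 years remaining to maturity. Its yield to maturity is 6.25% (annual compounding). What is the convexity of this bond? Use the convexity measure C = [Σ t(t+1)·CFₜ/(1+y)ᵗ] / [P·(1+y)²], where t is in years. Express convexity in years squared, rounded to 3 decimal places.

With y = 0.0625:
  t   CF        PV=CF/(1+0.0625)^t    t·PV        t(t+1)·PV
  1     3,625.00     3,411.7647     3,411.7647       6,823.5294
  2     3,625.00     3,211.0727     6,422.1453      19,266.4360
  3     3,625.00     3,022.1860     9,066.5581      36,266.2324
  4     3,625.00     2,844.4104    11,377.6416      56,888.2078
  5     3,625.00     2,677.0921    13,385.4606      80,312.7639
  6     3,625.00     2,519.6161    15,117.6967     105,823.8771
  7     3,625.00     2,371.4034    16,599.8239     132,798.5909
  8    53,625.00    33,016.8621   264,134.8965   2,377,214.0689
  Σ                 53,074.4075   339,515.9875   2,815,393.7064
P = 53,074.4075.
Convexity = Σ t(t+1)·PV / [P·(1+y)²] = 2,815,393.7064 / (53,074.4075 × 1.128906) = 46.98899.

46.989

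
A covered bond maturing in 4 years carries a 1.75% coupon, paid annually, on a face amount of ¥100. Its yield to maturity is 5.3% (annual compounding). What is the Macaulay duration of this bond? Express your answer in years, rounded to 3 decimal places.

Periodic yield y = 0.053. Discount each cash flow and weight by its year:
  t   CF        PV=CF/(1+0.053)^t    t·PV
  1         1.75         1.6619         1.6619
  2         1.75         1.5783         3.1565
  3         1.75         1.4988         4.4965
  4       101.75        82.7601       331.0403
  Σ                     87.4991       340.3553
Price P = Σ PV = 87.4991.
Macaulay duration = Σ(t·PV) / P = 340.3553 / 87.4991 = 3.88981 years.

3.890 years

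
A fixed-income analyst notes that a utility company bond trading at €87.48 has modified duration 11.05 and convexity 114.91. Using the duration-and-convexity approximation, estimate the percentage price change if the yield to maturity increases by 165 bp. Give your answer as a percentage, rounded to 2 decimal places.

-16.67%

Duration effect: -D_mod·Δy = -11.05 × (+0.0165) = -0.182325
Convexity effect: ½·C·(Δy)² = 0.5 × 114.91 × (0.0165)² = +0.01564212375
ΔP/P ≈ -0.182325 + 0.01564212375 = -0.16668287625
= -16.668287625%.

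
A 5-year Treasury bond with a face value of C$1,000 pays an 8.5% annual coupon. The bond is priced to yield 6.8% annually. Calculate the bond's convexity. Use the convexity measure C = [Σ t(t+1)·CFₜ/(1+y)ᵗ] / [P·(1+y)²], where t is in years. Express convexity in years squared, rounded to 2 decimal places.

With y = 0.068:
  t   CF        PV=CF/(1+0.068)^t    t·PV        t(t+1)·PV
  1        85.00        79.5880        79.5880         159.1760
  2        85.00        74.5206       149.0412         447.1237
  3        85.00        69.7759       209.3276         837.3103
  4        85.00        65.3332       261.3328       1,306.6640
  5     1,085.00       780.8605     3,904.3027      23,425.8161
  Σ                  1,070.0782     4,603.5923      26,176.0900
P = 1,070.0782.
Convexity = Σ t(t+1)·PV / [P·(1+y)²] = 26,176.0900 / (1,070.0782 × 1.140624) = 21.44602.

21.45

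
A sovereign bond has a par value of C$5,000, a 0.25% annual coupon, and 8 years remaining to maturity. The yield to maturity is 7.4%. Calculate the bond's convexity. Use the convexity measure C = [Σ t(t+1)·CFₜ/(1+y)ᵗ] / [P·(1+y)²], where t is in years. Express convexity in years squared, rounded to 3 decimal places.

61.416

With y = 0.074:
  t   CF        PV=CF/(1+0.074)^t    t·PV        t(t+1)·PV
  1        12.50        11.6387        11.6387          23.2775
  2        12.50        10.8368        21.6736          65.0209
  3        12.50        10.0901        30.2704         121.0817
  4        12.50         9.3949        37.5797         187.8983
  5        12.50         8.7476        43.7380         262.4278
  6        12.50         8.1449        48.8692         342.0847
  7        12.50         7.5837        53.0858         424.6861
  8     5,012.50     2,831.5233    22,652.1861     203,869.6753
  Σ                  2,897.9600    22,899.0415     205,296.1522
P = 2,897.9600.
Convexity = Σ t(t+1)·PV / [P·(1+y)²] = 205,296.1522 / (2,897.9600 × 1.153476) = 61.41576.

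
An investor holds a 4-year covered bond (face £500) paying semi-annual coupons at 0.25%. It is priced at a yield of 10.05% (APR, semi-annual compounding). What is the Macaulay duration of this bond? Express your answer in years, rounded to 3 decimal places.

Periodic yield y = 0.05025. Discount each cash flow and weight by its period:
  t   CF        PV=CF/(1+0.05025)^t    t·PV
  1        0.625         0.5951         0.5951
  2        0.625         0.5666         1.1332
  3        0.625         0.5395         1.6185
  4        0.625         0.5137         2.0548
  5        0.625         0.4891         2.4456
  6        0.625         0.4657         2.7943
  7        0.625         0.4434         3.1041
  8      500.625       338.1980     2,705.5839
  Σ                    341.8112     2,719.3295
Price P = Σ PV = 341.8112.
Macaulay duration = Σ(t·PV) / P = 2,719.3295 / 341.8112 = 7.95565 half-year periods.
In years: 7.95565 / 2 = 3.97782 years.

3.978 years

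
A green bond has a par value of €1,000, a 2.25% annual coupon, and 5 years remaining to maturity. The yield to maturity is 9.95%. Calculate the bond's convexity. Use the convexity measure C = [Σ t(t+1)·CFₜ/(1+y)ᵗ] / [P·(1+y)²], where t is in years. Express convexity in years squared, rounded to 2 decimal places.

23.09

With y = 0.0995:
  t   CF        PV=CF/(1+0.0995)^t    t·PV        t(t+1)·PV
  1        22.50        20.4638        20.4638          40.9277
  2        22.50        18.6120        37.2239         111.6717
  3        22.50        16.9277        50.7830         203.1319
  4        22.50        15.3958        61.5831         307.9155
  5     1,022.50       636.3370     3,181.6848      19,090.1088
  Σ                    707.7362     3,351.7386      19,753.7556
P = 707.7362.
Convexity = Σ t(t+1)·PV / [P·(1+y)²] = 19,753.7556 / (707.7362 × 1.208900) = 23.08808.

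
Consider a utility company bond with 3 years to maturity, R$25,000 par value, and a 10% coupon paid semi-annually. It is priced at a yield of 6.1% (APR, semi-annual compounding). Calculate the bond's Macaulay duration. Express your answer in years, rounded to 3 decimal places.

Periodic yield y = 0.0305. Discount each cash flow and weight by its period:
  t   CF        PV=CF/(1+0.0305)^t    t·PV
  1     1,250.00     1,213.0034     1,213.0034
  2     1,250.00     1,177.1018     2,354.2036
  3     1,250.00     1,142.2628     3,426.7883
  4     1,250.00     1,108.4549     4,433.8196
  5     1,250.00     1,075.6476     5,378.2382
  6    26,250.00    21,920.0394   131,520.2366
  Σ                 27,636.5099   148,326.2898
Price P = Σ PV = 27,636.5099.
Macaulay duration = Σ(t·PV) / P = 148,326.2898 / 27,636.5099 = 5.36704 half-year periods.
In years: 5.36704 / 2 = 2.68352 years.

2.684 years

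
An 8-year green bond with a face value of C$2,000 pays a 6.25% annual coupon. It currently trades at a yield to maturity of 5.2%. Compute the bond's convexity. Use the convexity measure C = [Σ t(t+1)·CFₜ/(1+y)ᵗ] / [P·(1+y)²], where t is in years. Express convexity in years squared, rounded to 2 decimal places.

49.92

With y = 0.052:
  t   CF        PV=CF/(1+0.052)^t    t·PV        t(t+1)·PV
  1       125.00       118.8213       118.8213         237.6426
  2       125.00       112.9480       225.8960         677.6880
  3       125.00       107.3650       322.0950       1,288.3802
  4       125.00       102.0580       408.2320       2,041.1600
  5       125.00        97.0133       485.0665       2,910.3992
  6       125.00        92.2180       553.3078       3,873.1549
  7       125.00        87.6597       613.6177       4,908.9416
  8     2,125.00     1,416.5536    11,332.4289     101,991.8601
  Σ                  2,134.6369    14,059.4653     117,929.2265
P = 2,134.6369.
Convexity = Σ t(t+1)·PV / [P·(1+y)²] = 117,929.2265 / (2,134.6369 × 1.106704) = 49.91901.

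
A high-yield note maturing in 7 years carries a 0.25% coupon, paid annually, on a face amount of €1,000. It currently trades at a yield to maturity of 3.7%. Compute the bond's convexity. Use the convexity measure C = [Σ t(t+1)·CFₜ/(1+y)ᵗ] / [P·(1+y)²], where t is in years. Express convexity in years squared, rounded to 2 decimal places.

51.48

With y = 0.037:
  t   CF        PV=CF/(1+0.037)^t    t·PV        t(t+1)·PV
  1         2.50         2.4108         2.4108           4.8216
  2         2.50         2.3248         4.6496          13.9487
  3         2.50         2.2418         6.7255          26.9020
  4         2.50         2.1618         8.6474          43.2369
  5         2.50         2.0847        10.4236          62.5414
  6         2.50         2.0103        12.0620          84.4339
  7     1,002.50       777.3795     5,441.6565      43,533.2523
  Σ                    790.6138     5,486.5753      43,769.1368
P = 790.6138.
Convexity = Σ t(t+1)·PV / [P·(1+y)²] = 43,769.1368 / (790.6138 × 1.075369) = 51.48089.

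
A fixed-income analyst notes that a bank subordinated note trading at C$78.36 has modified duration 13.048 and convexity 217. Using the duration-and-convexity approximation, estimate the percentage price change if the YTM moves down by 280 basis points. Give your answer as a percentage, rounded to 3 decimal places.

+45.041%

Duration effect: -D_mod·Δy = -13.048 × (-0.028) = +0.365344
Convexity effect: ½·C·(Δy)² = 0.5 × 217 × (-0.028)² = +0.0850640
ΔP/P ≈ +0.365344 + 0.0850640 = +0.450408
= +45.0408%.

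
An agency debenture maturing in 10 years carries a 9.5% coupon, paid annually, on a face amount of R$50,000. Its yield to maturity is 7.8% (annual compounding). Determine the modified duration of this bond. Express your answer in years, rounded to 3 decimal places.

Periodic yield y = 0.078. First find Macaulay duration:
  t   CF        PV=CF/(1+0.078)^t    t·PV
  1     4,750.00     4,406.3080     4,406.3080
  2     4,750.00     4,087.4842     8,174.9684
  3     4,750.00     3,791.7293    11,375.1880
  4     4,750.00     3,517.3741    14,069.4966
  5     4,750.00     3,262.8703    16,314.3513
  6     4,750.00     3,026.7813    18,160.6879
  7     4,750.00     2,807.7749    19,654.4241
  8     4,750.00     2,604.6149    20,836.9193
  9     4,750.00     2,416.1548    21,745.3935
  10   54,750.00    25,834.2891   258,342.8908
  Σ                 55,755.3809   393,080.6279
P = 55,755.3809; Macaulay duration = 393,080.6279 / 55,755.3809 = 7.05009 years.
Modified duration = D_Mac / (1 + y) = 7.05009 / 1.078 = 6.53998 years.

6.540 years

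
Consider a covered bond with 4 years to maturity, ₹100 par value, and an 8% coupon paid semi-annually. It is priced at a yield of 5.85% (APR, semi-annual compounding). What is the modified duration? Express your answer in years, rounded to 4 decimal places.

Periodic yield y = 0.02925. First find Macaulay duration:
  t   CF        PV=CF/(1+0.02925)^t    t·PV
  1         4.00         3.8863         3.8863
  2         4.00         3.7759         7.5518
  3         4.00         3.6686        11.0057
  4         4.00         3.5643        14.2573
  5         4.00         3.4630        17.3151
  6         4.00         3.3646        20.1877
  7         4.00         3.2690        22.8829
  8       104.00        82.5784       660.6270
  Σ                    107.5701       757.7138
P = 107.5701; Macaulay duration = 757.7138 / 107.5701 = 7.04391 half-year periods = 3.52195 years.
Modified duration = D_Mac / (1 + y) = 3.52195 / 1.02925 = 3.42186 years.

3.4219 years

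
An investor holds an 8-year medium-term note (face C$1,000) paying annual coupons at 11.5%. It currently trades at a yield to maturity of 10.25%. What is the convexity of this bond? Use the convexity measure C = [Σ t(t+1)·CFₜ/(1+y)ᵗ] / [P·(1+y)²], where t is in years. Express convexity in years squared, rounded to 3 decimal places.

37.196

With y = 0.1025:
  t   CF        PV=CF/(1+0.1025)^t    t·PV        t(t+1)·PV
  1       115.00       104.3084       104.3084         208.6168
  2       115.00        94.6108       189.2216         567.6647
  3       115.00        85.8148       257.4443       1,029.7772
  4       115.00        77.8365       311.3461       1,556.7305
  5       115.00        70.6000       353.0001       2,118.0007
  6       115.00        64.0363       384.2178       2,689.5247
  7       115.00        58.0828       406.5797       3,252.6376
  8     1,115.00       510.7943     4,086.3548      36,777.1930
  Σ                  1,066.0840     6,092.4728      48,200.1453
P = 1,066.0840.
Convexity = Σ t(t+1)·PV / [P·(1+y)²] = 48,200.1453 / (1,066.0840 × 1.215506) = 37.19630.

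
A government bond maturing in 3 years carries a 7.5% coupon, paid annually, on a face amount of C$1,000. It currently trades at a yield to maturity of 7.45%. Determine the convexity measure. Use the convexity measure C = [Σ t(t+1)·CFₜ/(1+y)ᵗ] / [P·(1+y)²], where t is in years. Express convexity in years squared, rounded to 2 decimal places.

9.45

With y = 0.0745:
  t   CF        PV=CF/(1+0.0745)^t    t·PV        t(t+1)·PV
  1        75.00        69.7999        69.7999         139.5998
  2        75.00        64.9604       129.9207         389.7622
  3     1,075.00       866.5412     2,599.6235      10,398.4941
  Σ                  1,001.3014     2,799.3442      10,927.8561
P = 1,001.3014.
Convexity = Σ t(t+1)·PV / [P·(1+y)²] = 10,927.8561 / (1,001.3014 × 1.154550) = 9.45273.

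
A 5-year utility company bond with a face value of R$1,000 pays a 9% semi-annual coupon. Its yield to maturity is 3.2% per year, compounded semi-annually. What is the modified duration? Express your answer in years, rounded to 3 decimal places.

Periodic yield y = 0.016. First find Macaulay duration:
  t   CF        PV=CF/(1+0.016)^t    t·PV
  1        45.00        44.2913        44.2913
  2        45.00        43.5938        87.1877
  3        45.00        42.9073       128.7220
  4        45.00        42.2316       168.9265
  5        45.00        41.5665       207.8327
  6        45.00        40.9120       245.4717
  7        45.00        40.2677       281.8737
  8        45.00        39.6335       317.0683
  9        45.00        39.0094       351.0845
  10    1,045.00       891.6188     8,916.1879
  Σ                  1,266.0320    10,748.6463
P = 1,266.0320; Macaulay duration = 10,748.6463 / 1,266.0320 = 8.49003 half-year periods = 4.24501 years.
Modified duration = D_Mac / (1 + y) = 4.24501 / 1.016 = 4.17816 years.

4.178 years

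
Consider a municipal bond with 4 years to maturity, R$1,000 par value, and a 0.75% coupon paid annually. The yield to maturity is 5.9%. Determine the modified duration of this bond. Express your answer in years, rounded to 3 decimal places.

Periodic yield y = 0.059. First find Macaulay duration:
  t   CF        PV=CF/(1+0.059)^t    t·PV
  1         7.50         7.0822         7.0822
  2         7.50         6.6876        13.3752
  3         7.50         6.3150        18.9450
  4     1,007.50       801.0529     3,204.2117
  Σ                    821.1377     3,243.6141
P = 821.1377; Macaulay duration = 3,243.6141 / 821.1377 = 3.95015 years.
Modified duration = D_Mac / (1 + y) = 3.95015 / 1.059 = 3.73007 years.

3.730 years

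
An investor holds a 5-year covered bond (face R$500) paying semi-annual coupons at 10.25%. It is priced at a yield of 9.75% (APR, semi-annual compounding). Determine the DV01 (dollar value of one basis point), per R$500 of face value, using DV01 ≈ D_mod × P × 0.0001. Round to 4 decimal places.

Periodic yield y = 0.04875.
  t   CF        PV=CF/(1+0.04875)^t    t·PV
  1       25.625        24.4338        24.4338
  2       25.625        23.2981        46.5961
  3       25.625        22.2151        66.6453
  4       25.625        21.1824        84.7298
  5       25.625        20.1978       100.9890
  6       25.625        19.2589       115.5535
  7       25.625        18.3637       128.5459
  8       25.625        17.5101       140.0806
  9       25.625        16.6961       150.2653
  10     525.625       326.5550     3,265.5495
  Σ                    509.7110     4,123.3888
P = 509.7110; D_Mac = 8.08966 half-year periods = 4.04483 yrs; D_mod = 3.85681 yrs.
DV01 ≈ 3.85681 × 509.7110 × 0.0001 = 0.196586.

R$0.1966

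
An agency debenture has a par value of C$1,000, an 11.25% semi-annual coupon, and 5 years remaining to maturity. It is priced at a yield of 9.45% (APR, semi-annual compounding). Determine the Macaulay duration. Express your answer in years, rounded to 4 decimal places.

3.9967 years

Periodic yield y = 0.04725. Discount each cash flow and weight by its period:
  t   CF        PV=CF/(1+0.04725)^t    t·PV
  1        56.25        53.7121        53.7121
  2        56.25        51.2887       102.5774
  3        56.25        48.9747       146.9240
  4        56.25        46.7650       187.0600
  5        56.25        44.6551       223.2753
  6        56.25        42.6403       255.8418
  7        56.25        40.7165       285.0152
  8        56.25        38.8794       311.0352
  9        56.25        37.1252       334.1271
  10    1,056.25       665.6762     6,656.7620
  Σ                  1,070.4331     8,556.3302
Price P = Σ PV = 1,070.4331.
Macaulay duration = Σ(t·PV) / P = 8,556.3302 / 1,070.4331 = 7.99333 half-year periods.
In years: 7.99333 / 2 = 3.99667 years.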